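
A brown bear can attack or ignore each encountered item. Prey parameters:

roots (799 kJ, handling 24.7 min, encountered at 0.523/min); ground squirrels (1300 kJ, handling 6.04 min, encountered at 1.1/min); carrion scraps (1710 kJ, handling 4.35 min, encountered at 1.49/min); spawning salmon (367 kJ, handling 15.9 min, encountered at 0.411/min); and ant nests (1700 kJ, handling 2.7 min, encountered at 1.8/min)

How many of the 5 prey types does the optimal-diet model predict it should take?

1

Rank by E/h (kJ/min): ant nests 630, carrion scraps 393, ground squirrels 215, roots 32.3, spawning salmon 23.1. Include each in turn until the next type's E/h falls below the running intake rate.
Rate on top 1: 522.2. carrion scraps: 393 < 522.2 → exclude; stop.
Optimal diet: ant nests — 1 of 5 types.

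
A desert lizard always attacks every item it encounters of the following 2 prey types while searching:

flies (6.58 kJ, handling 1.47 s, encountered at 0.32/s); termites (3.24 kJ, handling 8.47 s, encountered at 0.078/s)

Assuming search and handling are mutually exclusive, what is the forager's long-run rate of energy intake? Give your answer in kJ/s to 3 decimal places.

R = (0.32×6.58 + 0.078×3.24) / (1 + 0.32×1.47 + 0.078×8.47) = 2.358/2.131 = 1.107 kJ/s.

1.107 kJ/s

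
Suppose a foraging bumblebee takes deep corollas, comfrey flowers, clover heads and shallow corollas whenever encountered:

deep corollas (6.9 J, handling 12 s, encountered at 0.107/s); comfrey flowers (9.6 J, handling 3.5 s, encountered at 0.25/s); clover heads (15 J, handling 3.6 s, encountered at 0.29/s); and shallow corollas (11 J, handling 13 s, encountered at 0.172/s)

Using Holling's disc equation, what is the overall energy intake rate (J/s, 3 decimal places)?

R = Σλ_iE_i / (1 + Σλ_ih_i)
Numerator: 0.107×6.9 + 0.25×9.6 + 0.29×15 + 0.172×11 = 9.38
Denominator: 1 + 0.107×12 + 0.25×3.5 + 0.29×3.6 + 0.172×13 = 6.439
R = 9.38/6.439 = 1.457 J/s

1.457 J/s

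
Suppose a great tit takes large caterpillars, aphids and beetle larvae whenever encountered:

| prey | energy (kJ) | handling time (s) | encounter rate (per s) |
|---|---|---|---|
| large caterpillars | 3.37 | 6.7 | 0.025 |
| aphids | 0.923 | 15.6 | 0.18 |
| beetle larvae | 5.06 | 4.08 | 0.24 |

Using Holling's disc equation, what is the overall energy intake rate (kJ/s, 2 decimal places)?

Energy encountered per unit search time: 0.025×3.37 + 0.18×0.923 + 0.24×5.06 = 1.465 kJ/s.
Handling time per unit search time: 0.025×6.7 + 0.18×15.6 + 0.24×4.08 = 3.955.
Rate = 1.465/(1 + 3.955) = 0.2956 kJ/s.

0.30 kJ/s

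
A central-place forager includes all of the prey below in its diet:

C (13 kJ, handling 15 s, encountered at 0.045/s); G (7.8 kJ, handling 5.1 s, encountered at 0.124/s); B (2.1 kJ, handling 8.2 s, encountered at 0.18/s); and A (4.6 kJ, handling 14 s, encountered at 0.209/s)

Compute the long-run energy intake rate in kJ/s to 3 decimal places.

0.431 kJ/s

R = (0.045×13 + 0.124×7.8 + 0.18×2.1 + 0.209×4.6) / (1 + 0.045×15 + 0.124×5.1 + 0.18×8.2 + 0.209×14) = 2.892/6.709 = 0.431 kJ/s.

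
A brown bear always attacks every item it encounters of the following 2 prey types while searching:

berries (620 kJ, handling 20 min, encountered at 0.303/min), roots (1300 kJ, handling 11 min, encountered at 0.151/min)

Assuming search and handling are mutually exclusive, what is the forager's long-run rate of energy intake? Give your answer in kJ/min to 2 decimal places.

R = Σλ_iE_i / (1 + Σλ_ih_i)
Numerator: 0.303×620 + 0.151×1300 = 384.2
Denominator: 1 + 0.303×20 + 0.151×11 = 8.721
R = 384.2/8.721 = 44.05 kJ/min

44.05 kJ/min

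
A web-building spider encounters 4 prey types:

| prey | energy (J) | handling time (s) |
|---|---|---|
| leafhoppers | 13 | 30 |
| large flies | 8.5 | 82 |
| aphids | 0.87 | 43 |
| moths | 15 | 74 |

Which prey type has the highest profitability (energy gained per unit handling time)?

leafhoppers

Profitability E/h (J/s): leafhoppers = 13/30 = 0.433, large flies = 8.5/82 = 0.104, aphids = 0.87/43 = 0.0202, moths = 15/74 = 0.203.
Ranked: leafhoppers > moths > large flies > aphids.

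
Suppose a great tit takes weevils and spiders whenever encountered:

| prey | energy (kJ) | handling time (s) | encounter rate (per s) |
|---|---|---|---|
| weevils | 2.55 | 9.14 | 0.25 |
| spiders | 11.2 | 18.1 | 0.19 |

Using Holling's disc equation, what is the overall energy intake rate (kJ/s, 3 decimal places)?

R = (0.25×2.55 + 0.19×11.2) / (1 + 0.25×9.14 + 0.19×18.1) = 2.765/6.724 = 0.4113 kJ/s.

0.411 kJ/s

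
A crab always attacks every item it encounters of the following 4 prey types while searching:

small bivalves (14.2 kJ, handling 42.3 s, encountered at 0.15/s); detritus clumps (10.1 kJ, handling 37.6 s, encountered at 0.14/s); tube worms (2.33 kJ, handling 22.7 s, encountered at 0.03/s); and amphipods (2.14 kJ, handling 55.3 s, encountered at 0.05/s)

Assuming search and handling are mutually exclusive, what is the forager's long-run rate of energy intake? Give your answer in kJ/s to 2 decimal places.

R = Σλ_iE_i / (1 + Σλ_ih_i)
Numerator: 0.15×14.2 + 0.14×10.1 + 0.03×2.33 + 0.05×2.14 = 3.721
Denominator: 1 + 0.15×42.3 + 0.14×37.6 + 0.03×22.7 + 0.05×55.3 = 16.05
R = 3.721/16.05 = 0.2318 kJ/s

0.23 kJ/s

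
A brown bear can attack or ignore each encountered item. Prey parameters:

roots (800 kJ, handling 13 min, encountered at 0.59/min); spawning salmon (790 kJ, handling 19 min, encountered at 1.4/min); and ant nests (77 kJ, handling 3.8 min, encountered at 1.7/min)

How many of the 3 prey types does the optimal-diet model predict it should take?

E/h in descending order: roots 61.5, spawning salmon 41.6, ant nests 20.3 kJ/min. The optimal diet is the largest prefix of this list for which every included type satisfies E_i/h_i > R on the types above it.
Rate on top 1: 54.44. spawning salmon: 41.6 < 54.44 → exclude; stop.
Optimal diet: roots — 1 of 3 types.

1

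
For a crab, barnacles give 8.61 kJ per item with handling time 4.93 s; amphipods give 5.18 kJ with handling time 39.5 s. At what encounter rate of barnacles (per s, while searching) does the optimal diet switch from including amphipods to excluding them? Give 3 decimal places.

The zero-one rule: include amphipods iff E₂/h₂ > λE₁/(1+λh₁). Equality gives the switch point.
λE₁h₂ = E₂ + λE₂h₁ ⇒ λ = E₂/(E₁h₂ − E₂h₁) = 5.18/(340.1 − 25.54) = 0.01647 per s.

0.016 per s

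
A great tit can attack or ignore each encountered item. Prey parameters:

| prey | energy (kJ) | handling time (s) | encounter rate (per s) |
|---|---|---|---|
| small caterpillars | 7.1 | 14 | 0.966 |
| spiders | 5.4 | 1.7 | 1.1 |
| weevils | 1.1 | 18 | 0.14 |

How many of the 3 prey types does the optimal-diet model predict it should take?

1

Profitabilities (E/h, kJ/s): spiders 3.18, small caterpillars 0.507, weevils 0.0611. Add prey in this order while the next type's profitability exceeds the intake rate on those already taken.
Rate on top 1: 2.07. small caterpillars: 0.507 < 2.07 → exclude; stop.
Optimal diet: spiders — 1 of 3 types.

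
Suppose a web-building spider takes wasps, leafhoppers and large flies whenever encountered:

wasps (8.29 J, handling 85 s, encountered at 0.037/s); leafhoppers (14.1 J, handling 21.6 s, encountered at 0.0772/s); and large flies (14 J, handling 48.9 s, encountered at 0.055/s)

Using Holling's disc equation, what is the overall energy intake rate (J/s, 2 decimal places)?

Energy encountered per unit search time: 0.037×8.29 + 0.0772×14.1 + 0.055×14 = 2.165 J/s.
Handling time per unit search time: 0.037×85 + 0.0772×21.6 + 0.055×48.9 = 7.502.
Rate = 2.165/(1 + 7.502) = 0.2547 J/s.

0.25 J/s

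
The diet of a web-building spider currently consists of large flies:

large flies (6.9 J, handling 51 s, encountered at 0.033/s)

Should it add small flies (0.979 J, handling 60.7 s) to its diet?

No

Current rate: (0.033×6.9)/(1 + 0.033×51) = 0.08487 J/s.
small flies: E/h = 0.979/60.7 = 0.01613 J/s.
0.01613 < 0.08487, so adding small flies would lower the average — exclude it.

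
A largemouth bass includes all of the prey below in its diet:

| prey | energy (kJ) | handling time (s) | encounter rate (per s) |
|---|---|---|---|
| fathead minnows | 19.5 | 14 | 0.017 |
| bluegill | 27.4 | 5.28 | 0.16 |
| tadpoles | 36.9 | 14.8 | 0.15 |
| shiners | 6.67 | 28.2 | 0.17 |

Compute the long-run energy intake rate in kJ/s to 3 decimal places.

R = Σλ_iE_i / (1 + Σλ_ih_i)
Numerator: 0.017×19.5 + 0.16×27.4 + 0.15×36.9 + 0.17×6.67 = 11.38
Denominator: 1 + 0.017×14 + 0.16×5.28 + 0.15×14.8 + 0.17×28.2 = 9.097
R = 11.38/9.097 = 1.251 kJ/s

1.251 kJ/s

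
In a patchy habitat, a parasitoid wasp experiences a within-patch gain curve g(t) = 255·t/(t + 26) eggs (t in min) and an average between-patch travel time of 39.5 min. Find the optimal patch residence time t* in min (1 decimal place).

Maximise g(t)/(T+t): set derivative to zero → g'(t)(T+t) = g(t).
g'(t) = 255·26/(t + 26)². Setting 255·26/(t+26)² = 255t/[(t+26)(39.5+t)] gives 26(39.5+t) = t(t+26), so t² = 26×39.5 = 1027.
t* = √1027 = 32.05 min.

32.0 min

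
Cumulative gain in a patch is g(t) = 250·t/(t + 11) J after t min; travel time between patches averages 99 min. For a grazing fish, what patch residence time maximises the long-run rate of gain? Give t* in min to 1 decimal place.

33.0 min

Optimal t* satisfies g'(t*) = g(t*)/(T + t*).
g'(t) = 250·11/(t + 11)². Setting 250·11/(t+11)² = 250t/[(t+11)(99+t)] gives 11(99+t) = t(t+11), so t² = 11×99 = 1089.
t* = √1089 = 33 min.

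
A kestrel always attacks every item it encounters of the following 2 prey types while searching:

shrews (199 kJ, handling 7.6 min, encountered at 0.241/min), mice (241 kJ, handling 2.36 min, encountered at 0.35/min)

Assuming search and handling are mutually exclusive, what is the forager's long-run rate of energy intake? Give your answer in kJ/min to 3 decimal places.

Energy encountered per unit search time: 0.241×199 + 0.35×241 = 132.3 kJ/min.
Handling time per unit search time: 0.241×7.6 + 0.35×2.36 = 2.658.
Rate = 132.3/(1 + 2.658) = 36.17 kJ/min.

36.174 kJ/min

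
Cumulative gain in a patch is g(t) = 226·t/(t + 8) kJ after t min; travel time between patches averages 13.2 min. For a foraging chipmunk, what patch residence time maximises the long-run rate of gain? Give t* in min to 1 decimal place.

10.3 min

Optimal t* satisfies g'(t*) = g(t*)/(T + t*).
g'(t) = 226·8/(t + 8)². Setting 226·8/(t+8)² = 226t/[(t+8)(13.2+t)] gives 8(13.2+t) = t(t+8), so t² = 8×13.2 = 105.6.
t* = √105.6 = 10.28 min.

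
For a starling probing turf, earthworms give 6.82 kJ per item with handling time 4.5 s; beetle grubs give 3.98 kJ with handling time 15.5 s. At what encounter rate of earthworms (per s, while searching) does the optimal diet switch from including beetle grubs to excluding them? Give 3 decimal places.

At the threshold, the rate on earthworms alone equals the profitability of beetle grubs: λ·6.82/(1 + λ·4.5) = 3.98/15.5 = 0.2568.
Rearranging, λ(6.82 − 0.2568×4.5) = 0.2568, so λ = 0.2568/5.665 = 0.04533 per s.

0.045 per s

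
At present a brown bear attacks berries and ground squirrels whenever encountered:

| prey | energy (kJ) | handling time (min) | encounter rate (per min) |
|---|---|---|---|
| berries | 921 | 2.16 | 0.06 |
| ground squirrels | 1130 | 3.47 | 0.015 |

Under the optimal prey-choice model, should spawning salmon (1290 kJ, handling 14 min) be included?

Yes

Intake rate on the current diet: R = (0.06×921 + 0.015×1130) / (1 + 0.06×2.16 + 0.015×3.47) = 72.21/1.182 = 61.11 kJ/min.
spawning salmon: E/h = 1290/14 = 92.14 kJ/min.
Since 92.14 > R, including spawning salmon increases the long-run rate.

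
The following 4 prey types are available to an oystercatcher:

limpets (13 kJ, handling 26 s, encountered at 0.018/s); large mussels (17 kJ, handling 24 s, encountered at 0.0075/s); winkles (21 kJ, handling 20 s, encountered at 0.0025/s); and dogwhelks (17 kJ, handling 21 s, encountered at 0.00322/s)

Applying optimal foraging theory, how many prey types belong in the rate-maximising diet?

4

Rank by E/h (kJ/s): winkles 1.05, dogwhelks 0.81, large mussels 0.708, limpets 0.5. Include each in turn until the next type's E/h falls below the running intake rate.
Rate on top 1: 0.05. dogwhelks: 0.81 > 0.05 → include.
Rate on top 2: 0.09595. large mussels: 0.708 > 0.09595 → include.
Rate on top 3: 0.1809. limpets: 0.5 > 0.1809 → include.
Optimal diet: winkles, dogwhelks, large mussels, limpets — 4 of 4 types.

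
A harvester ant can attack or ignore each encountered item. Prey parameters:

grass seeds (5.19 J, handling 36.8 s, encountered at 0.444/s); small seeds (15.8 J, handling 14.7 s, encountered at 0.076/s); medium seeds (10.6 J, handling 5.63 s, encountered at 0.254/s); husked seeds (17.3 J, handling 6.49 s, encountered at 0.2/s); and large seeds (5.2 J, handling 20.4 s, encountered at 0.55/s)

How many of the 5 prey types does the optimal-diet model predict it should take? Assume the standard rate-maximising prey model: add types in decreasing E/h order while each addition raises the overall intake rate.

Profitabilities (E/h, J/s): husked seeds 2.67, medium seeds 1.88, small seeds 1.07, large seeds 0.255, grass seeds 0.141. Add prey in this order while the next type's profitability exceeds the intake rate on those already taken.
Rate on top 1: 1.506. medium seeds: 1.88 > 1.506 → include.
Rate on top 2: 1.65. small seeds: 1.07 < 1.65 → exclude; stop.
Optimal diet: husked seeds, medium seeds — 2 of 5 types.

2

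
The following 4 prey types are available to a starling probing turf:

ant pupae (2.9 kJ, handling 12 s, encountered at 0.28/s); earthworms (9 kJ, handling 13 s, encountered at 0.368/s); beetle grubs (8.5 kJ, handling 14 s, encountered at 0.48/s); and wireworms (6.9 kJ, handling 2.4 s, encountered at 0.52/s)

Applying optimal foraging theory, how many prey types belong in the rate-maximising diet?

1

Rank by E/h (kJ/s): wireworms 2.88, earthworms 0.692, beetle grubs 0.607, ant pupae 0.242. Include each in turn until the next type's E/h falls below the running intake rate.
Rate on top 1: 1.596. earthworms: 0.692 < 1.596 → exclude; stop.
Optimal diet: wireworms — 1 of 4 types.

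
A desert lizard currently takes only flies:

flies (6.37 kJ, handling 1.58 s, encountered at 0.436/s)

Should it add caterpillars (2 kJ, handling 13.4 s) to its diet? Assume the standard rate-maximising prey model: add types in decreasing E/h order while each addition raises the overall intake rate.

No

On flies alone, R = ΣλE/(1+Σλh) = 2.777/1.689 = 1.644 kJ/s.
Profitability of caterpillars: 2/13.4 = 0.1493 kJ/s.
Since 0.1493 < R, time spent handling caterpillars is better spent searching.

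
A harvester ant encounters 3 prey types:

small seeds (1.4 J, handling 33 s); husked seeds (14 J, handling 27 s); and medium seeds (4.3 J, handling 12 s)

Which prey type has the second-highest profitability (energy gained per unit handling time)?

medium seeds

Profitability E/h (J/s): small seeds = 1.4/33 = 0.0424, husked seeds = 14/27 = 0.519, medium seeds = 4.3/12 = 0.358.
Ranked: husked seeds > medium seeds > small seeds.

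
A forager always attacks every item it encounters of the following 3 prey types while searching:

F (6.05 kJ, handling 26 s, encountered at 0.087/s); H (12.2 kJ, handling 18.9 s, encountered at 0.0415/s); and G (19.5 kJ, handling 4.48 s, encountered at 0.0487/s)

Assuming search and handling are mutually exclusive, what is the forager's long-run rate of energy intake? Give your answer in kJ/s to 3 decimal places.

R = Σλ_iE_i / (1 + Σλ_ih_i)
Numerator: 0.087×6.05 + 0.0415×12.2 + 0.0487×19.5 = 1.982
Denominator: 1 + 0.087×26 + 0.0415×18.9 + 0.0487×4.48 = 4.265
R = 1.982/4.265 = 0.4648 kJ/s

0.465 kJ/s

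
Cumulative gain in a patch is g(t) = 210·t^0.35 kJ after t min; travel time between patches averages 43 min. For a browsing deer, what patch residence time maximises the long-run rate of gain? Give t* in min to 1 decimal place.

By the marginal value theorem, leave when the instantaneous gain rate g'(t) equals the habitat-wide average g(t)/(T + t).
g'(t) = 0.35·210·t^-0.65. Setting 0.35·210·t^-0.65 = 210·t^0.35/(43+t) gives 0.35(43+t) = t, so 0.65·t = 0.35×43.
t* = 0.35×43/0.65 = 23.15 min.

23.2 min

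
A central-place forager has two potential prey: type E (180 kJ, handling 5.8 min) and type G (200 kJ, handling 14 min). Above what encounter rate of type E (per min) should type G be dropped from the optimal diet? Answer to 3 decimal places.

0.147 per min

At the threshold, the rate on type E alone equals the profitability of type G: λ·180/(1 + λ·5.8) = 200/14 = 14.29.
Rearranging, λ(180 − 14.29×5.8) = 14.29, so λ = 14.29/97.14 = 0.1471 per min.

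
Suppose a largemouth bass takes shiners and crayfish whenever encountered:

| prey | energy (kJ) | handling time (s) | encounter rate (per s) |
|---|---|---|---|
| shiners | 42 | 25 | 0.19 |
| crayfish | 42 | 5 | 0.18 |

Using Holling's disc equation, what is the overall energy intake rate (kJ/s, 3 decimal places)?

2.337 kJ/s

R = (0.19×42 + 0.18×42) / (1 + 0.19×25 + 0.18×5) = 15.54/6.65 = 2.337 kJ/s.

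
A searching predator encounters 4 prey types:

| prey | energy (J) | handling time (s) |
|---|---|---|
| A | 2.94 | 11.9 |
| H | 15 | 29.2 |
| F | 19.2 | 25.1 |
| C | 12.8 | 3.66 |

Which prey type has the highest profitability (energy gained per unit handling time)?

C

In descending order of E/h:
C: 12.8/3.66 = 3.5 J/s
F: 19.2/25.1 = 0.765 J/s
H: 15/29.2 = 0.514 J/s
A: 2.94/11.9 = 0.247 J/s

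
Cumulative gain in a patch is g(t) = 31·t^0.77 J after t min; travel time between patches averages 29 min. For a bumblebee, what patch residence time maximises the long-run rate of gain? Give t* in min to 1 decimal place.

97.1 min

By the marginal value theorem, leave when the instantaneous gain rate g'(t) equals the habitat-wide average g(t)/(T + t).
g'(t) = 0.77·31·t^-0.23. Setting 0.77·31·t^-0.23 = 31·t^0.77/(29+t) gives 0.77(29+t) = t, so 0.23·t = 0.77×29.
t* = 0.77×29/0.23 = 97.09 min.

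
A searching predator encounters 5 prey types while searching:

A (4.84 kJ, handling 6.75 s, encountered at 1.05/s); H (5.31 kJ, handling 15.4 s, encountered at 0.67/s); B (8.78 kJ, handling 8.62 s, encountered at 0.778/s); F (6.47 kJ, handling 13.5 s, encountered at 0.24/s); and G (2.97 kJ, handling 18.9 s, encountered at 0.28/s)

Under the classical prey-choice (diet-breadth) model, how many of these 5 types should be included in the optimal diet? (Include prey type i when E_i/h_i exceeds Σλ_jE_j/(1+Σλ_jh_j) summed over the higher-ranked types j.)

1

Profitabilities (E/h, kJ/s): B 1.02, A 0.717, F 0.479, H 0.345, G 0.157. Add prey in this order while the next type's profitability exceeds the intake rate on those already taken.
Rate on top 1: 0.8864. A: 0.717 < 0.8864 → exclude; stop.
Optimal diet: B — 1 of 5 types.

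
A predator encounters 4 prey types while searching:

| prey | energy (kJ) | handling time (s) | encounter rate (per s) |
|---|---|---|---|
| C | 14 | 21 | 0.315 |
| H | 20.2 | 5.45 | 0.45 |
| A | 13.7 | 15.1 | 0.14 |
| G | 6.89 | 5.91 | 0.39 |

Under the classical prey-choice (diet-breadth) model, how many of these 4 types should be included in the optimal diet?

1

Profitabilities (E/h, kJ/s): H 3.71, G 1.17, A 0.907, C 0.667. Add prey in this order while the next type's profitability exceeds the intake rate on those already taken.
Rate on top 1: 2.633. G: 1.17 < 2.633 → exclude; stop.
Optimal diet: H — 1 of 4 types.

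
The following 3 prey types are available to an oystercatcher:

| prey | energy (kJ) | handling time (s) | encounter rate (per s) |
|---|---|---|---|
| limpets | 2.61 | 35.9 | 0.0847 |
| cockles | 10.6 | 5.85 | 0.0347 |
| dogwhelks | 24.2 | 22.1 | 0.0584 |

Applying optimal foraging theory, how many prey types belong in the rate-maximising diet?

2

Rank by E/h (kJ/s): cockles 1.81, dogwhelks 1.1, limpets 0.0727. Include each in turn until the next type's E/h falls below the running intake rate.
Rate on top 1: 0.3058. dogwhelks: 1.1 > 0.3058 → include.
Rate on top 2: 0.7143. limpets: 0.0727 < 0.7143 → exclude; stop.
Optimal diet: cockles, dogwhelks — 2 of 3 types.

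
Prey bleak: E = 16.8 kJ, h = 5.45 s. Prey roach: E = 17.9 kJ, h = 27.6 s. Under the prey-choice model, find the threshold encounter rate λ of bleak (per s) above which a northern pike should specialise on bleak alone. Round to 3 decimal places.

0.049 per s

The zero-one rule: include roach iff E₂/h₂ > λE₁/(1+λh₁). Equality gives the switch point.
λE₁h₂ = E₂ + λE₂h₁ ⇒ λ = E₂/(E₁h₂ − E₂h₁) = 17.9/(463.7 − 97.55) = 0.04889 per s.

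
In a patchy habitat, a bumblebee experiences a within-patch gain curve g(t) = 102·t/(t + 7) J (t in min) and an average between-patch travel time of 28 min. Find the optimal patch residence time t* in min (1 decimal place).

14.0 min

Maximise g(t)/(T+t): set derivative to zero → g'(t)(T+t) = g(t).
g'(t) = 102·7/(t + 7)². Setting 102·7/(t+7)² = 102t/[(t+7)(28+t)] gives 7(28+t) = t(t+7), so t² = 7×28 = 196.
t* = √196 = 14 min.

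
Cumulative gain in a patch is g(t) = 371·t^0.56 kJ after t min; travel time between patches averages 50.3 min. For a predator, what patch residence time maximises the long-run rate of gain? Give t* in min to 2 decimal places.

By the marginal value theorem, leave when the instantaneous gain rate g'(t) equals the habitat-wide average g(t)/(T + t).
g'(t) = 0.56·371·t^-0.44. Setting 0.56·371·t^-0.44 = 371·t^0.56/(50.3+t) gives 0.56(50.3+t) = t, so 0.44·t = 0.56×50.3.
t* = 0.56×50.3/0.44 = 64.02 min.

64.02 min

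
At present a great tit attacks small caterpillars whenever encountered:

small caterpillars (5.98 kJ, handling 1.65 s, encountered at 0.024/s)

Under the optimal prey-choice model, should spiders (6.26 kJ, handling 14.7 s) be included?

Current rate: (0.024×5.98)/(1 + 0.024×1.65) = 0.1381 kJ/s.
Profitability of spiders: 6.26/14.7 = 0.4259 kJ/s.
0.4259 > 0.1381, so adding spiders raises the average — include it.

Yes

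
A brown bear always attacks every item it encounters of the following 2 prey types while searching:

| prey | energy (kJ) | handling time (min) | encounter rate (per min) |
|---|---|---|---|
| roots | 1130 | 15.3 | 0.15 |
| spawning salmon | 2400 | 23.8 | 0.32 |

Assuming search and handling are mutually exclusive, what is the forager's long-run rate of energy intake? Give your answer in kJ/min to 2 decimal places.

85.92 kJ/min

R = (0.15×1130 + 0.32×2400) / (1 + 0.15×15.3 + 0.32×23.8) = 937.5/10.91 = 85.92 kJ/min.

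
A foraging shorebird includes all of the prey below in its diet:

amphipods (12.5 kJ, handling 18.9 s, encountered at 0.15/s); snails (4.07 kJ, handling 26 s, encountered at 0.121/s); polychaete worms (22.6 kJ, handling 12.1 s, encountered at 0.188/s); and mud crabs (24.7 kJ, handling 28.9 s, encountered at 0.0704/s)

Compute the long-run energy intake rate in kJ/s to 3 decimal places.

Energy encountered per unit search time: 0.15×12.5 + 0.121×4.07 + 0.188×22.6 + 0.0704×24.7 = 8.355 kJ/s.
Handling time per unit search time: 0.15×18.9 + 0.121×26 + 0.188×12.1 + 0.0704×28.9 = 10.29.
Rate = 8.355/(1 + 10.29) = 0.74 kJ/s.

0.740 kJ/s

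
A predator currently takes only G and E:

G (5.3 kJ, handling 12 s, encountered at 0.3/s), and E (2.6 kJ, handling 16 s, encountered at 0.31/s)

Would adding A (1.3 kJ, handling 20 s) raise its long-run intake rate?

On G and E alone, R = ΣλE/(1+Σλh) = 2.396/9.56 = 0.2506 kJ/s.
Profitability of A: 1.3/20 = 0.065 kJ/s.
Since 0.065 < R, time spent handling A is better spent searching.

No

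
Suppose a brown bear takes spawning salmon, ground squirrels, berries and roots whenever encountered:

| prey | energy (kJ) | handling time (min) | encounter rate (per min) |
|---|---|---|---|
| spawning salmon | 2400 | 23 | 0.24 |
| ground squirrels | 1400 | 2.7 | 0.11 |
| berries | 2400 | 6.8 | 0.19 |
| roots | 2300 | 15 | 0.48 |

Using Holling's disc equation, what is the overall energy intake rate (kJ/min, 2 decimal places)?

Energy encountered per unit search time: 0.24×2400 + 0.11×1400 + 0.19×2400 + 0.48×2300 = 2290 kJ/min.
Handling time per unit search time: 0.24×23 + 0.11×2.7 + 0.19×6.8 + 0.48×15 = 14.31.
Rate = 2290/(1 + 14.31) = 149.6 kJ/min.

149.59 kJ/min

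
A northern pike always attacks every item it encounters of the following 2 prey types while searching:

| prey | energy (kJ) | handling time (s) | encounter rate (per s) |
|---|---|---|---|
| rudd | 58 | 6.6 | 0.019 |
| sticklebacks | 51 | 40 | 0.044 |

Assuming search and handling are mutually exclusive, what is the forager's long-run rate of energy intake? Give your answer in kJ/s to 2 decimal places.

1.16 kJ/s

R = (0.019×58 + 0.044×51) / (1 + 0.019×6.6 + 0.044×40) = 3.346/2.885 = 1.16 kJ/s.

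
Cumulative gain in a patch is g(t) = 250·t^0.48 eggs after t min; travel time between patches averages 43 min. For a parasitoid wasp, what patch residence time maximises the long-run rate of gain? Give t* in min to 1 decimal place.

39.7 min

Maximise g(t)/(T+t): set derivative to zero → g'(t)(T+t) = g(t).
g'(t) = 0.48·250·t^-0.52. Setting 0.48·250·t^-0.52 = 250·t^0.48/(43+t) gives 0.48(43+t) = t, so 0.52·t = 0.48×43.
t* = 0.48×43/0.52 = 39.69 min.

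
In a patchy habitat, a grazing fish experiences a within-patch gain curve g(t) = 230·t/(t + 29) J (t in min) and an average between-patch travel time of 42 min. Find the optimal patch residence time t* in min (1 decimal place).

34.9 min

Optimal t* satisfies g'(t*) = g(t*)/(T + t*).
g'(t) = 230·29/(t + 29)². Setting 230·29/(t+29)² = 230t/[(t+29)(42+t)] gives 29(42+t) = t(t+29), so t² = 29×42 = 1218.
t* = √1218 = 34.9 min.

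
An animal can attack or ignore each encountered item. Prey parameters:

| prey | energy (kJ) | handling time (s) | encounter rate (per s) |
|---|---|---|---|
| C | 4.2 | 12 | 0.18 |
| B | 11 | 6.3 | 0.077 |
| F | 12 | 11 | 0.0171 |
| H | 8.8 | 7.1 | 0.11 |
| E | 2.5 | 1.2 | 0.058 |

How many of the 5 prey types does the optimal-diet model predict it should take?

Rank by E/h (kJ/s): E 2.08, B 1.75, H 1.24, F 1.09, C 0.35. Include each in turn until the next type's E/h falls below the running intake rate.
Rate on top 1: 0.1356. B: 1.75 > 0.1356 → include.
Rate on top 2: 0.6381. H: 1.24 > 0.6381 → include.
Rate on top 3: 0.8391. F: 1.09 > 0.8391 → include.
Rate on top 4: 0.8579. C: 0.35 < 0.8579 → exclude; stop.
Optimal diet: E, B, H, F — 4 of 5 types.

4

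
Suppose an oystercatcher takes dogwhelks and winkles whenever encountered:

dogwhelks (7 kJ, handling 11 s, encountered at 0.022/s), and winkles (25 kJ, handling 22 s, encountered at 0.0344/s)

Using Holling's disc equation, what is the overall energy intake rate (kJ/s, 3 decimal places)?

R = Σλ_iE_i / (1 + Σλ_ih_i)
Numerator: 0.022×7 + 0.0344×25 = 1.014
Denominator: 1 + 0.022×11 + 0.0344×22 = 1.999
R = 1.014/1.999 = 0.5073 kJ/s

0.507 kJ/s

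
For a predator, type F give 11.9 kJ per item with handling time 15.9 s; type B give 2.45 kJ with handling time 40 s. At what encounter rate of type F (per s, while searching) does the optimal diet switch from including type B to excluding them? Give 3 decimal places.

The zero-one rule: include type B iff E₂/h₂ > λE₁/(1+λh₁). Equality gives the switch point.
λE₁h₂ = E₂ + λE₂h₁ ⇒ λ = E₂/(E₁h₂ − E₂h₁) = 2.45/(476 − 38.96) = 0.005606 per s.

0.006 per s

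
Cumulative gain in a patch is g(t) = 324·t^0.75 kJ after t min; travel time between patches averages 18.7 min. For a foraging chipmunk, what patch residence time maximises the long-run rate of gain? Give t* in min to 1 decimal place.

Optimal t* satisfies g'(t*) = g(t*)/(T + t*).
g'(t) = 0.75·324·t^-0.25. Setting 0.75·324·t^-0.25 = 324·t^0.75/(18.7+t) gives 0.75(18.7+t) = t, so 0.25·t = 0.75×18.7.
t* = 0.75×18.7/0.25 = 56.1 min.

56.1 min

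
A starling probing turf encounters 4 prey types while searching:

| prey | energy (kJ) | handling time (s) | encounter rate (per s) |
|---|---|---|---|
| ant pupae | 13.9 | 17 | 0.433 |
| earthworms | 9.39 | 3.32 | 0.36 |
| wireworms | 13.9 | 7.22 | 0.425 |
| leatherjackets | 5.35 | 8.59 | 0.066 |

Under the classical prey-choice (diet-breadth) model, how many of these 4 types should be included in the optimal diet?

Rank by E/h (kJ/s): earthworms 2.83, wireworms 1.93, ant pupae 0.818, leatherjackets 0.623. Include each in turn until the next type's E/h falls below the running intake rate.
Rate on top 1: 1.54. wireworms: 1.93 > 1.54 → include.
Rate on top 2: 1.765. ant pupae: 0.818 < 1.765 → exclude; stop.
Optimal diet: earthworms, wireworms — 2 of 4 types.

2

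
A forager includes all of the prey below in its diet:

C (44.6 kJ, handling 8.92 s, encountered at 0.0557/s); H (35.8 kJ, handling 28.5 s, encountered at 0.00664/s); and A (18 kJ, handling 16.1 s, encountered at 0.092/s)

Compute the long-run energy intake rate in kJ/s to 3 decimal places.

R = Σλ_iE_i / (1 + Σλ_ih_i)
Numerator: 0.0557×44.6 + 0.00664×35.8 + 0.092×18 = 4.378
Denominator: 1 + 0.0557×8.92 + 0.00664×28.5 + 0.092×16.1 = 3.167
R = 4.378/3.167 = 1.382 kJ/s

1.382 kJ/s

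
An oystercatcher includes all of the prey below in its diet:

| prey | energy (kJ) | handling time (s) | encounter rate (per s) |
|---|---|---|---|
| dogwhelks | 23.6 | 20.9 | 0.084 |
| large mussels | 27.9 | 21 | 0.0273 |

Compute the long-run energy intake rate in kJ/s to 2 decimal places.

Energy encountered per unit search time: 0.084×23.6 + 0.0273×27.9 = 2.744 kJ/s.
Handling time per unit search time: 0.084×20.9 + 0.0273×21 = 2.329.
Rate = 2.744/(1 + 2.329) = 0.8243 kJ/s.

0.82 kJ/s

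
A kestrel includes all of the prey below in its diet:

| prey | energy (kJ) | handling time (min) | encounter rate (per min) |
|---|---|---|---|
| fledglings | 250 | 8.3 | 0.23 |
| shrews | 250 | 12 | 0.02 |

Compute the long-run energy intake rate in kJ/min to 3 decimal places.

Energy encountered per unit search time: 0.23×250 + 0.02×250 = 62.5 kJ/min.
Handling time per unit search time: 0.23×8.3 + 0.02×12 = 2.149.
Rate = 62.5/(1 + 2.149) = 19.85 kJ/min.

19.848 kJ/min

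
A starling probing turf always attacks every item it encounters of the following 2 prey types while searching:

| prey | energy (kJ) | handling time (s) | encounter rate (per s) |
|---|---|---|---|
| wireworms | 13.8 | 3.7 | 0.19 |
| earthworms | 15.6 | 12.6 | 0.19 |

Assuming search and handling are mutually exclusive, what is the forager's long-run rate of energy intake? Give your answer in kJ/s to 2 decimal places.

R = (0.19×13.8 + 0.19×15.6) / (1 + 0.19×3.7 + 0.19×12.6) = 5.586/4.097 = 1.363 kJ/s.

1.36 kJ/s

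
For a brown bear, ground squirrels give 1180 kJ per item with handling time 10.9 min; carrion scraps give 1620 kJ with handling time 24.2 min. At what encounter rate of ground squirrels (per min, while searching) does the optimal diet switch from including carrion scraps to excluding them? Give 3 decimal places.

0.149 per min

The zero-one rule: include carrion scraps iff E₂/h₂ > λE₁/(1+λh₁). Equality gives the switch point.
λE₁h₂ = E₂ + λE₂h₁ ⇒ λ = E₂/(E₁h₂ − E₂h₁) = 1620/(2.856e+04 − 1.766e+04) = 0.1487 per min.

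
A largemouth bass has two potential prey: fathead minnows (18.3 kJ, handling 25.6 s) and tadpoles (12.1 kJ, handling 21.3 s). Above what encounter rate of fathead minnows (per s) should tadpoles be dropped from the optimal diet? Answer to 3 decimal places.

The zero-one rule: include tadpoles iff E₂/h₂ > λE₁/(1+λh₁). Equality gives the switch point.
λE₁h₂ = E₂ + λE₂h₁ ⇒ λ = E₂/(E₁h₂ − E₂h₁) = 12.1/(389.8 − 309.8) = 0.1512 per s.

0.151 per s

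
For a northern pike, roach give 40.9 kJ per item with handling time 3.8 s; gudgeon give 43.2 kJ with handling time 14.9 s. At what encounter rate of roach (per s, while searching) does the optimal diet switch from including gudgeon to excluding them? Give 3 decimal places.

The zero-one rule: include gudgeon iff E₂/h₂ > λE₁/(1+λh₁). Equality gives the switch point.
λE₁h₂ = E₂ + λE₂h₁ ⇒ λ = E₂/(E₁h₂ − E₂h₁) = 43.2/(609.4 − 164.2) = 0.09702 per s.

0.097 per s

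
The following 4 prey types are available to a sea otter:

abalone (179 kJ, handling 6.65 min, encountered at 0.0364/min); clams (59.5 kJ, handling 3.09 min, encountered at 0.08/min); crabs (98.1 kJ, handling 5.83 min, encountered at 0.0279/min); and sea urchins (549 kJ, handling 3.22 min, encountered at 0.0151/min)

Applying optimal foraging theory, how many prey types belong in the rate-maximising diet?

E/h in descending order: sea urchins 170, abalone 26.9, clams 19.3, crabs 16.8 kJ/min. The optimal diet is the largest prefix of this list for which every included type satisfies E_i/h_i > R on the types above it.
Rate on top 1: 7.906. abalone: 26.9 > 7.906 → include.
Rate on top 2: 11.47. clams: 19.3 > 11.47 → include.
Rate on top 3: 12.72. crabs: 16.8 > 12.72 → include.
Optimal diet: sea urchins, abalone, clams, crabs — 4 of 4 types.

4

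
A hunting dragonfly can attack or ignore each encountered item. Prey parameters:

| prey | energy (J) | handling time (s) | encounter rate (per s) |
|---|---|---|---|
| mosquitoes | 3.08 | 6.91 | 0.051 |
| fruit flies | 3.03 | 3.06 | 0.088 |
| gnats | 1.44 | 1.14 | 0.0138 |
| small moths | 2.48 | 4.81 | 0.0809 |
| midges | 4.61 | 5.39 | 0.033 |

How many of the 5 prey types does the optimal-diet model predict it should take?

E/h in descending order: gnats 1.26, fruit flies 0.99, midges 0.855, small moths 0.516, mosquitoes 0.446 J/s. The optimal diet is the largest prefix of this list for which every included type satisfies E_i/h_i > R on the types above it.
Rate on top 1: 0.01956. fruit flies: 0.99 > 0.01956 → include.
Rate on top 2: 0.223. midges: 0.855 > 0.223 → include.
Rate on top 3: 0.2998. small moths: 0.516 > 0.2998 → include.
Rate on top 4: 0.3452. mosquitoes: 0.446 > 0.3452 → include.
Optimal diet: gnats, fruit flies, midges, small moths, mosquitoes — 5 of 5 types.

5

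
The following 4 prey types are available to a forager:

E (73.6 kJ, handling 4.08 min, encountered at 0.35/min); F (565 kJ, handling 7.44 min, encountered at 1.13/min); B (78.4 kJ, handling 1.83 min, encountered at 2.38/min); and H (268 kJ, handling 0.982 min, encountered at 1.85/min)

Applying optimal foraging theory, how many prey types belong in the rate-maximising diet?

E/h in descending order: H 273, F 75.9, B 42.8, E 18 kJ/min. The optimal diet is the largest prefix of this list for which every included type satisfies E_i/h_i > R on the types above it.
Rate on top 1: 176. F: 75.9 < 176 → exclude; stop.
Optimal diet: H — 1 of 4 types.

1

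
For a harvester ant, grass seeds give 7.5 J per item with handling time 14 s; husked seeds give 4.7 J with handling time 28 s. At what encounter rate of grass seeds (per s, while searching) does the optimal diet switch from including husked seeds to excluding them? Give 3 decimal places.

The zero-one rule: include husked seeds iff E₂/h₂ > λE₁/(1+λh₁). Equality gives the switch point.
λE₁h₂ = E₂ + λE₂h₁ ⇒ λ = E₂/(E₁h₂ − E₂h₁) = 4.7/(210 − 65.8) = 0.03259 per s.

0.033 per s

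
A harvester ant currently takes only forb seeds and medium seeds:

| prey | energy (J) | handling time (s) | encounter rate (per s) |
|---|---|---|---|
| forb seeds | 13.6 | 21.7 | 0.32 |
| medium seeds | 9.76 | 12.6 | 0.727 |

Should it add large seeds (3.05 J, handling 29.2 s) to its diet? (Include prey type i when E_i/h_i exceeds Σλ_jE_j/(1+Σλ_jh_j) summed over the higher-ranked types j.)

No

Current rate: (0.32×13.6 + 0.727×9.76)/(1 + 0.32×21.7 + 0.727×12.6) = 0.6693 J/s.
Profitability of large seeds: 3.05/29.2 = 0.1045 J/s.
Since 0.1045 < R, time spent handling large seeds is better spent searching.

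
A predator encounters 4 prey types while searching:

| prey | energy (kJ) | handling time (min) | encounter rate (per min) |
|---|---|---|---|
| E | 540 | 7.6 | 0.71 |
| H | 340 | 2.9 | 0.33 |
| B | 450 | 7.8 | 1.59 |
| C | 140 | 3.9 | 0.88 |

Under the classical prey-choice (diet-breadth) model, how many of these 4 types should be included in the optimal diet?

2

Profitabilities (E/h, kJ/min): H 117, E 71.1, B 57.7, C 35.9. Add prey in this order while the next type's profitability exceeds the intake rate on those already taken.
Rate on top 1: 57.33. E: 71.1 > 57.33 → include.
Rate on top 2: 67.4. B: 57.7 < 67.4 → exclude; stop.
Optimal diet: H, E — 2 of 4 types.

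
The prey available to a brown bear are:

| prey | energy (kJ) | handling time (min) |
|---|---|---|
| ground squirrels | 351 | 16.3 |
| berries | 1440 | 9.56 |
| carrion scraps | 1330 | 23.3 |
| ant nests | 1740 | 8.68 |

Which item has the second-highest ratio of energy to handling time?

In descending order of E/h:
ant nests: 1740/8.68 = 200 kJ/min
berries: 1440/9.56 = 151 kJ/min
carrion scraps: 1330/23.3 = 57.1 kJ/min
ground squirrels: 351/16.3 = 21.5 kJ/min

berries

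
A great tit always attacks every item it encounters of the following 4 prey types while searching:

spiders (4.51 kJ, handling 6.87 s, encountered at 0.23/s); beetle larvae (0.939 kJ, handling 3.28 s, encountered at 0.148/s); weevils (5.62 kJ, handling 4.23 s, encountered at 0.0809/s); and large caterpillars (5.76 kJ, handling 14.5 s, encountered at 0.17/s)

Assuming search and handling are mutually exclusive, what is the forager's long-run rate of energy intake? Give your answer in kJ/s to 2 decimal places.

0.44 kJ/s

Energy encountered per unit search time: 0.23×4.51 + 0.148×0.939 + 0.0809×5.62 + 0.17×5.76 = 2.61 kJ/s.
Handling time per unit search time: 0.23×6.87 + 0.148×3.28 + 0.0809×4.23 + 0.17×14.5 = 4.873.
Rate = 2.61/(1 + 4.873) = 0.4444 kJ/s.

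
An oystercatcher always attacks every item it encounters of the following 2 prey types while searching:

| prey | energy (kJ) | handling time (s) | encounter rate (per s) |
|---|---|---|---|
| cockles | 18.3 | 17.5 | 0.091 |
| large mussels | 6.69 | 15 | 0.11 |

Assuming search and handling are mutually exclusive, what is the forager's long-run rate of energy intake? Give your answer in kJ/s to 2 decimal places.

Energy encountered per unit search time: 0.091×18.3 + 0.11×6.69 = 2.401 kJ/s.
Handling time per unit search time: 0.091×17.5 + 0.11×15 = 3.242.
Rate = 2.401/(1 + 3.242) = 0.566 kJ/s.

0.57 kJ/s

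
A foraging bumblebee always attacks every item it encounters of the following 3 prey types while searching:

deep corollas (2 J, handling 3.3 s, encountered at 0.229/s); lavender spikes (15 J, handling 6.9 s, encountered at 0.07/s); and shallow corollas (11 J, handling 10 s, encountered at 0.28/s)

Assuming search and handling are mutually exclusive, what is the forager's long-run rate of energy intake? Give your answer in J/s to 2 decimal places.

R = (0.229×2 + 0.07×15 + 0.28×11) / (1 + 0.229×3.3 + 0.07×6.9 + 0.28×10) = 4.588/5.039 = 0.9106 J/s.

0.91 J/s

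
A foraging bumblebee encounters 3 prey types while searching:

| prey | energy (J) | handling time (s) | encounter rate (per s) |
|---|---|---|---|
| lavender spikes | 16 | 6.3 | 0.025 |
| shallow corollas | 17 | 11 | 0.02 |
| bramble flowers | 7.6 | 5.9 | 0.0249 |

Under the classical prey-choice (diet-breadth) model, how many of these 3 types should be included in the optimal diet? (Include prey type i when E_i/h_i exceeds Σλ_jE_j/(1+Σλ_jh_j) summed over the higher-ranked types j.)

3

E/h in descending order: lavender spikes 2.54, shallow corollas 1.55, bramble flowers 1.29 J/s. The optimal diet is the largest prefix of this list for which every included type satisfies E_i/h_i > R on the types above it.
Rate on top 1: 0.3456. shallow corollas: 1.55 > 0.3456 → include.
Rate on top 2: 0.5372. bramble flowers: 1.29 > 0.5372 → include.
Optimal diet: lavender spikes, shallow corollas, bramble flowers — 3 of 3 types.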